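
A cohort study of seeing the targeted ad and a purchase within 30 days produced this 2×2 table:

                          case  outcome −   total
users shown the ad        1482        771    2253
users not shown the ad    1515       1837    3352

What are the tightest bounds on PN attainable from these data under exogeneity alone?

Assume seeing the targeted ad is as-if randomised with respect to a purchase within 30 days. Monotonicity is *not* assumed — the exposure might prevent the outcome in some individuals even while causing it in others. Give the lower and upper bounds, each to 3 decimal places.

p₁ = P(outcome | exposed) = 1482/2253 = 0.65779
p₀ = P(outcome | unexposed) = 1515/3352 = 0.45197
Under exogeneity alone the bounds on PN are max{0,(p₁−p₀)/p₁} ≤ PN ≤ min{1,(1−p₀)/p₁}.
  lower = (p₁ − p₀)/p₁ = 0.20582 / 0.65779 ≈ 0.3129
  upper = min{1, (1 − p₀)/p₁} = 0.54803 / 0.65779 ≈ 0.8331

0.313 ≤ PN ≤ 0.833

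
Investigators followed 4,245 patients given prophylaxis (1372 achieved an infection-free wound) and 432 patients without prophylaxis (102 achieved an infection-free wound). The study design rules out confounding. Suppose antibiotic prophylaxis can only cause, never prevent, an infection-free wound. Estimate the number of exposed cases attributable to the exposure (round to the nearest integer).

p₁ = P(outcome | exposed) = 1372/4245 = 0.3232
p₀ = P(outcome | unexposed) = 102/432 = 0.23611
PN = (p₁ − p₀)/p₁ = (0.3232 − 0.23611) / 0.3232 ≈ 0.26947.
Attributable cases ≈ PN × (exposed cases) = 0.26947 × 1372 ≈ 369.71.

about 370 cases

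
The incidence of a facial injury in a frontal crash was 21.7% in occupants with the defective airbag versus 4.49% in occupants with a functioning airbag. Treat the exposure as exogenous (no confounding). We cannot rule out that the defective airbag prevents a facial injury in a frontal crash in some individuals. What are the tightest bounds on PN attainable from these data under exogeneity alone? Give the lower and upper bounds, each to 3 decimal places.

p₁ = 0.217, p₀ = 0.0449.
Under exogeneity alone the bounds on PN are max{0,(p₁−p₀)/p₁} ≤ PN ≤ min{1,(1−p₀)/p₁}.
  lower = (p₁ − p₀)/p₁ = 0.1721 / 0.217 ≈ 0.7931
  upper = min{1, (1 − p₀)/p₁} = 0.9551 / 0.217 ≈ 4.4014 → capped at 1

0.793 ≤ PN ≤ 1.000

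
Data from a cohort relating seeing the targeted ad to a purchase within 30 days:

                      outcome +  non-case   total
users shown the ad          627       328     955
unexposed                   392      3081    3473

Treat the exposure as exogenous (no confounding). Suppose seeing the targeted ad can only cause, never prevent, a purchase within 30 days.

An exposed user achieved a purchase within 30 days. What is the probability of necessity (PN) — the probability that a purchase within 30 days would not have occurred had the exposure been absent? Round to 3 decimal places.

p₁ = P(outcome | exposed) = 627/955 = 0.65654
p₀ = P(outcome | unexposed) = 392/3473 = 0.11287
Under exogeneity and monotonicity, PN = (p₁ − p₀) / p₁.
PN = (0.65654 − 0.11287) / 0.65654 = 0.54367 / 0.65654 ≈ 0.8281

PN ≈ 0.828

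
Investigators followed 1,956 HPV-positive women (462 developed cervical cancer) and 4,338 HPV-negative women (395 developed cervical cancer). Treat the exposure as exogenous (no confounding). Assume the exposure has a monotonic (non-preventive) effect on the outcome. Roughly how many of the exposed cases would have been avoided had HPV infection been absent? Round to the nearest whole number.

about 284 cases

p₁ = P(outcome | exposed) = 462/1956 = 0.2362
p₀ = P(outcome | unexposed) = 395/4338 = 0.091056
PN = (p₁ − p₀)/p₁ = (0.2362 − 0.091056) / 0.2362 ≈ 0.61449.
Attributable cases ≈ PN × (exposed cases) = 0.61449 × 462 ≈ 283.89.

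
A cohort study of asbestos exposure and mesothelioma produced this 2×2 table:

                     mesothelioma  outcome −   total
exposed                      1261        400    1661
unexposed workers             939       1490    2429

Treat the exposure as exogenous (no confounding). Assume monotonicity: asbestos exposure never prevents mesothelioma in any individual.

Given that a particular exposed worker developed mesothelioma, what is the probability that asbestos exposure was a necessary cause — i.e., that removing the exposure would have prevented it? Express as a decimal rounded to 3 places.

p₁ = P(outcome | exposed) = 1261/1661 = 0.75918
p₀ = P(outcome | unexposed) = 939/2429 = 0.38658
Under exogeneity and monotonicity, PN = (p₁ − p₀)/p₁.
PN = (0.75918 − 0.38658) / 0.75918 ≈ 0.4908

PN ≈ 0.491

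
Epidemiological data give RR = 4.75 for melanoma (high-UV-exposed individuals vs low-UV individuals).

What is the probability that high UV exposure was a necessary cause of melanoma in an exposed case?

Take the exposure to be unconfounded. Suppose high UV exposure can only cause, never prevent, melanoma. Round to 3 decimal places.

Under exogeneity and monotonicity, PN = (RR − 1) / RR = 1 − 1/RR.
PN = (4.75 − 1) / 4.75 = 3.75 / 4.75 ≈ 0.7895

PN ≈ 0.789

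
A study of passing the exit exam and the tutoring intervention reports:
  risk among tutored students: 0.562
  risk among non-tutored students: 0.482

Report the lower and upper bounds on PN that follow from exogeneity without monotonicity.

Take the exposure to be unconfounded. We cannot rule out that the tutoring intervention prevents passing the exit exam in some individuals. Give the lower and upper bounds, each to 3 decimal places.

Let p₁ = 0.562, p₀ = 0.482.
Under exogeneity alone the bounds on PN are max{0,(p₁−p₀)/p₁} ≤ PN ≤ min{1,(1−p₀)/p₁}.
  lower = (p₁ − p₀)/p₁ = 0.08 / 0.562 ≈ 0.1423
  upper = min{1, (1 − p₀)/p₁} = 0.518 / 0.562 ≈ 0.9217

0.142 ≤ PN ≤ 0.922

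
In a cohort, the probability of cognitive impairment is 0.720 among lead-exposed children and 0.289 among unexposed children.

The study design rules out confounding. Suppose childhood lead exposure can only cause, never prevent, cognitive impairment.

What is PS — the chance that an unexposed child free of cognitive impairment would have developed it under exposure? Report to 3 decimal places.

Let p₁ = 0.72, p₀ = 0.289.
Under exogeneity and monotonicity, PS = (p₁ − p₀) / (1 − p₀).
PS = (0.72 − 0.289) / (1 − 0.289) = 0.431 / 0.711 ≈ 0.6062

PS ≈ 0.606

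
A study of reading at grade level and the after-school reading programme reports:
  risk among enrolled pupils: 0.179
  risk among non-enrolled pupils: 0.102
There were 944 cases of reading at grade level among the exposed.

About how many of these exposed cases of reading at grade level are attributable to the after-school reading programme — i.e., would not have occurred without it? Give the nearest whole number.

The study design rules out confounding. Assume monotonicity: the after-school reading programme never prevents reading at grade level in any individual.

about 406 cases

Let p₁ = 0.179, p₀ = 0.102.
PN = (p₁ − p₀)/p₁ = (0.179 − 0.102) / 0.179 ≈ 0.43017.
Attributable cases ≈ PN × (exposed cases) = 0.43017 × 944 ≈ 406.08.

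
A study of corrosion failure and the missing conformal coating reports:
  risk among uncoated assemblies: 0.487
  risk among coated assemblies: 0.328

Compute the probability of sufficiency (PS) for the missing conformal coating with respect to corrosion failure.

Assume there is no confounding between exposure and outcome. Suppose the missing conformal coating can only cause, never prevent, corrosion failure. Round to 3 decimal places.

Let p₁ = 0.487, p₀ = 0.328.
Under exogeneity and monotonicity, PS = (p₁ − p₀) / (1 − p₀).
PS = (0.487 − 0.328) / (1 − 0.328) = 0.159 / 0.672 ≈ 0.2366

PS ≈ 0.237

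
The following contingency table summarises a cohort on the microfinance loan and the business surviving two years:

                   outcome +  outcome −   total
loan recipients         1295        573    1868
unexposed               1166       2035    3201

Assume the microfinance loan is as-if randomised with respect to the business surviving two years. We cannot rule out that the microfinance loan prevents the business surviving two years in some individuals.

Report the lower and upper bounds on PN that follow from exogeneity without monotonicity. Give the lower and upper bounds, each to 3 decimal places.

0.475 ≤ PN ≤ 0.917

p₁ = P(outcome | exposed) = 1295/1868 = 0.69325
p₀ = P(outcome | unexposed) = 1166/3201 = 0.36426
Under exogeneity alone the bounds on PN are max{0,(p₁−p₀)/p₁} ≤ PN ≤ min{1,(1−p₀)/p₁}.
  lower = (p₁ − p₀)/p₁ = 0.32899 / 0.69325 ≈ 0.4746
  upper = min{1, (1 − p₀)/p₁} = 0.63574 / 0.69325 ≈ 0.9170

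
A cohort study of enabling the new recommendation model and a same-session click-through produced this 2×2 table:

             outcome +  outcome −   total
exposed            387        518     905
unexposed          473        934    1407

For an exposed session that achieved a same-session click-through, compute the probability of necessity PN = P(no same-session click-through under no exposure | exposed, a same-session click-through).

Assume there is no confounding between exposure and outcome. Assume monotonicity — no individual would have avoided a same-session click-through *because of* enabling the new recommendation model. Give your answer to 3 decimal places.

p₁ = P(outcome | exposed) = 387/905 = 0.42762
p₀ = P(outcome | unexposed) = 473/1407 = 0.33618
Under exogeneity and monotonicity, PN = (p₁ − p₀)/p₁.
PN = (0.42762 − 0.33618) / 0.42762 ≈ 0.2139

PN ≈ 0.214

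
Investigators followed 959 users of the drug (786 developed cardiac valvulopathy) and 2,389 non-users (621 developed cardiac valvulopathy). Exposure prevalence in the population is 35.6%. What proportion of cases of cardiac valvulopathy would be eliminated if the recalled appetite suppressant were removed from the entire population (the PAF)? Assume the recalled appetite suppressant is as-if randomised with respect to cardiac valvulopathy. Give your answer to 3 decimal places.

p₁ = P(outcome | exposed) = 786/959 = 0.8196
p₀ = P(outcome | unexposed) = 621/2389 = 0.25994
Overall risk P(Y=1) = π·p₁ + (1−π)·p₀ = 0.356×0.8196 + 0.644×0.25994 = 0.45918.
Under exogeneity, PAF = [P(Y=1) − p₀] / P(Y=1).
PAF = (0.45918 − 0.25994) / 0.45918 ≈ 0.4339

PAF ≈ 0.434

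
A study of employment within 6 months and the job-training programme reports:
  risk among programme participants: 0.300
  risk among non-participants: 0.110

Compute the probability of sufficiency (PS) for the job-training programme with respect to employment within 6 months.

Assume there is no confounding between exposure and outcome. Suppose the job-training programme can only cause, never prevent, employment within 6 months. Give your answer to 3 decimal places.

Let p₁ = 0.3, p₀ = 0.11.
Under exogeneity and monotonicity, PS = (p₁ − p₀) / (1 − p₀).
PS = (0.3 − 0.11) / (1 − 0.11) = 0.19 / 0.89 ≈ 0.2135

PS ≈ 0.213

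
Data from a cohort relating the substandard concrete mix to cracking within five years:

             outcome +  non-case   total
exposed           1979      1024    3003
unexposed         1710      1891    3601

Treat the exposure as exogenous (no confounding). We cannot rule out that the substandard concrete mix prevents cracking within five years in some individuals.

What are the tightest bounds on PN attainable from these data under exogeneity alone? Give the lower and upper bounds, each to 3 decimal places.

0.279 ≤ PN ≤ 0.797

p₁ = P(outcome | exposed) = 1979/3003 = 0.65901
p₀ = P(outcome | unexposed) = 1710/3601 = 0.47487
Under exogeneity alone the bounds on PN are max{0,(p₁−p₀)/p₁} ≤ PN ≤ min{1,(1−p₀)/p₁}.
  lower = (p₁ − p₀)/p₁ = 0.18414 / 0.65901 ≈ 0.2794
  upper = min{1, (1 − p₀)/p₁} = 0.52513 / 0.65901 ≈ 0.7969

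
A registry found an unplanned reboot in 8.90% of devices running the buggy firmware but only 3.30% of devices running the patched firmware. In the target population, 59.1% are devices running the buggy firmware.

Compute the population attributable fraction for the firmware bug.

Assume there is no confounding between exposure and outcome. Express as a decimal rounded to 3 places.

PAF ≈ 0.501

p₁ = 0.089, p₀ = 0.033.
Overall risk P(Y=1) = π·p₁ + (1−π)·p₀ = 0.591×0.089 + 0.409×0.033 = 0.066096.
Under exogeneity, PAF = [P(Y=1) − p₀] / P(Y=1).
PAF = (0.066096 − 0.033) / 0.066096 ≈ 0.5007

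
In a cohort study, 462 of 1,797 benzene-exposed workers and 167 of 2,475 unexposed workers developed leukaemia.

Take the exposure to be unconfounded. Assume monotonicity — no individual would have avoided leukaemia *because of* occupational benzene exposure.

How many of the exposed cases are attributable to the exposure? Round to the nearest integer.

p₁ = P(outcome | exposed) = 462/1797 = 0.2571
p₀ = P(outcome | unexposed) = 167/2475 = 0.067475
PN = (p₁ − p₀)/p₁ = (0.2571 − 0.067475) / 0.2571 ≈ 0.73755.
Attributable cases ≈ PN × (exposed cases) = 0.73755 × 462 ≈ 340.75.

about 341 cases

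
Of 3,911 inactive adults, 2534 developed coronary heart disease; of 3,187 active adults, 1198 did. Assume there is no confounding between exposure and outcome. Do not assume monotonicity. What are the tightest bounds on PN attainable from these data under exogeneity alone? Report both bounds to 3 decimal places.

p₁ = P(outcome | exposed) = 2534/3911 = 0.64792
p₀ = P(outcome | unexposed) = 1198/3187 = 0.3759
Under exogeneity alone the bounds on PN are max{0,(p₁−p₀)/p₁} ≤ PN ≤ min{1,(1−p₀)/p₁}.
  lower = (p₁ − p₀)/p₁ = 0.27201 / 0.64792 ≈ 0.4198
  upper = min{1, (1 − p₀)/p₁} = 0.6241 / 0.64792 ≈ 0.9632

0.420 ≤ PN ≤ 0.963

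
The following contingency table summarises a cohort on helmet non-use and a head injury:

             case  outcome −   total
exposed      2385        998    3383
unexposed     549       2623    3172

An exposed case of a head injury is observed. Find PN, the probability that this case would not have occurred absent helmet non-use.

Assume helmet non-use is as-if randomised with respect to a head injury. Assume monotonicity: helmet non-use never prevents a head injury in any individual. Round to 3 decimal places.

PN ≈ 0.754

p₁ = P(outcome | exposed) = 2385/3383 = 0.705
p₀ = P(outcome | unexposed) = 549/3172 = 0.17308
Under exogeneity and monotonicity, PN = (p₁ − p₀) / p₁.
PN = (0.705 − 0.17308) / 0.705 = 0.53192 / 0.705 ≈ 0.7545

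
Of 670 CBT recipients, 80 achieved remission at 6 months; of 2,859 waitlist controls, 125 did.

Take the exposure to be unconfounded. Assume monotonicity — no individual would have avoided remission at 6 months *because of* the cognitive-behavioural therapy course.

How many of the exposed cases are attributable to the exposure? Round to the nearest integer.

p₁ = P(outcome | exposed) = 80/670 = 0.1194
p₀ = P(outcome | unexposed) = 125/2859 = 0.043722
PN = (p₁ − p₀)/p₁ = (0.1194 − 0.043722) / 0.1194 ≈ 0.63383.
Attributable cases ≈ PN × (exposed cases) = 0.63383 × 80 ≈ 50.71.

about 51 cases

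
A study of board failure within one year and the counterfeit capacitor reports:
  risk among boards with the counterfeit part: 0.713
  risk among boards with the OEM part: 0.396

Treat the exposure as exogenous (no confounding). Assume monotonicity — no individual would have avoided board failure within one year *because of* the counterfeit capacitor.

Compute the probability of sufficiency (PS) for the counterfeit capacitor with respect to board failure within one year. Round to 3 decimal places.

Let p₁ = 0.713, p₀ = 0.396.
Under exogeneity and monotonicity, PS = (p₁ − p₀) / (1 − p₀).
PS = (0.713 − 0.396) / (1 − 0.396) = 0.317 / 0.604 ≈ 0.5248

PS ≈ 0.525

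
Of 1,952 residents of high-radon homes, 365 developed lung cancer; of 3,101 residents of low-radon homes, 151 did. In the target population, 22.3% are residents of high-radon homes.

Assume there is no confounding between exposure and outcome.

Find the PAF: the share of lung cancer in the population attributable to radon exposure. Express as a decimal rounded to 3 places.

p₁ = P(outcome | exposed) = 365/1952 = 0.18699
p₀ = P(outcome | unexposed) = 151/3101 = 0.048694
Overall risk P(Y=1) = π·p₁ + (1−π)·p₀ = 0.223×0.18699 + 0.777×0.048694 = 0.079533.
Under exogeneity, PAF = [P(Y=1) − p₀] / P(Y=1).
PAF = (0.079533 − 0.048694) / 0.079533 ≈ 0.3878

PAF ≈ 0.388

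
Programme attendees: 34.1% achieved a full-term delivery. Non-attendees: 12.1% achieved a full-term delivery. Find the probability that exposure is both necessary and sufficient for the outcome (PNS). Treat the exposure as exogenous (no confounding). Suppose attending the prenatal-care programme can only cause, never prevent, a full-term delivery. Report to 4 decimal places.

PNS ≈ 0.2200

p₁ = 0.341, p₀ = 0.121.
Under exogeneity and monotonicity, PNS = p₁ − p₀.
PNS = 0.341 − 0.121 = 0.22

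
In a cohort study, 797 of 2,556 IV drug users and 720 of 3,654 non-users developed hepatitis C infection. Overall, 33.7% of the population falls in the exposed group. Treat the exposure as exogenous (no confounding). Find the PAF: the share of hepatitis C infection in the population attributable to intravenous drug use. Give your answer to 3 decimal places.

PAF ≈ 0.164

p₁ = P(outcome | exposed) = 797/2556 = 0.31182
p₀ = P(outcome | unexposed) = 720/3654 = 0.19704
Overall risk P(Y=1) = π·p₁ + (1−π)·p₀ = 0.337×0.31182 + 0.663×0.19704 = 0.23572.
Under exogeneity, PAF = [P(Y=1) − p₀] / P(Y=1).
PAF = (0.23572 − 0.19704) / 0.23572 ≈ 0.1641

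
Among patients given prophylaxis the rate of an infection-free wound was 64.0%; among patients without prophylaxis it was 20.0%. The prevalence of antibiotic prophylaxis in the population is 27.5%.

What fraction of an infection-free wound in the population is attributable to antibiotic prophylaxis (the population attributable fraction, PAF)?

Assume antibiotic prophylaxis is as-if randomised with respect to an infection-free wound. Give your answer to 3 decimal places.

PAF ≈ 0.377

p₁ = 0.64, p₀ = 0.2.
Overall risk P(Y=1) = π·p₁ + (1−π)·p₀ = 0.275×0.64 + 0.725×0.2 = 0.321.
Under exogeneity, PAF = [P(Y=1) − p₀] / P(Y=1).
PAF = (0.321 − 0.2) / 0.321 ≈ 0.3769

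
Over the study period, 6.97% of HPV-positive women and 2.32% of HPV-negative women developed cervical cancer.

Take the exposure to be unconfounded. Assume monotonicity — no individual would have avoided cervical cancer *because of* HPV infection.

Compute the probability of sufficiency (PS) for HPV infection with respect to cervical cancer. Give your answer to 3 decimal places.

PS ≈ 0.048

p₁ = 0.0697, p₀ = 0.0232.
Under exogeneity and monotonicity, PS = (p₁ − p₀) / (1 − p₀).
PS = (0.0697 − 0.0232) / (1 − 0.0232) = 0.0465 / 0.9768 ≈ 0.0476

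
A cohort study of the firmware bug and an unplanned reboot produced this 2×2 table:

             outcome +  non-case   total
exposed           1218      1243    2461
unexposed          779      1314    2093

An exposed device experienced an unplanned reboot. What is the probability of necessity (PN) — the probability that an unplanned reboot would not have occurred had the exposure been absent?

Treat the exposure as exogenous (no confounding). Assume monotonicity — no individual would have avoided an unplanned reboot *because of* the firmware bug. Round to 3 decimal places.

PN ≈ 0.248

p₁ = P(outcome | exposed) = 1218/2461 = 0.49492
p₀ = P(outcome | unexposed) = 779/2093 = 0.37219
Under exogeneity and monotonicity, PN = (p₁ − p₀)/p₁.
PN = (0.49492 − 0.37219) / 0.49492 ≈ 0.2480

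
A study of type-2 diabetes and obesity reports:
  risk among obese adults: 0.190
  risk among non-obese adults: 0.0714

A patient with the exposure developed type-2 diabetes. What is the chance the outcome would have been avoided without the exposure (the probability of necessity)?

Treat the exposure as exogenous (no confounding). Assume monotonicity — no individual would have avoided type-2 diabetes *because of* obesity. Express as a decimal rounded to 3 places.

PN ≈ 0.624

Let p₁ = 0.19, p₀ = 0.0714.
Under exogeneity and monotonicity, PN = (p₁ − p₀) / p₁.
PN = (0.19 − 0.0714) / 0.19 = 0.1186 / 0.19 ≈ 0.6242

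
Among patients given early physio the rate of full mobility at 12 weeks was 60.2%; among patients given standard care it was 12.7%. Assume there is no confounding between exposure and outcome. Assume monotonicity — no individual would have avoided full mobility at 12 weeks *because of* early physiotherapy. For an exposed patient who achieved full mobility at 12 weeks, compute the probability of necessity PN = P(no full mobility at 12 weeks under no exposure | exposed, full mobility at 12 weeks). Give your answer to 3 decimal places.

p₁ = 0.602, p₀ = 0.127.
Under exogeneity and monotonicity, PN = (p₁ − p₀) / p₁.
PN = (0.602 − 0.127) / 0.602 = 0.475 / 0.602 ≈ 0.7890

PN ≈ 0.789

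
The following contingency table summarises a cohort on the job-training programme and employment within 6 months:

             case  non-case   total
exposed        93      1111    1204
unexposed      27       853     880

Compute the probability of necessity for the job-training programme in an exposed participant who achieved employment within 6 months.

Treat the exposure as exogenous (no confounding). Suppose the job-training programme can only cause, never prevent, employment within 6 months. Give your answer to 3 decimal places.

PN ≈ 0.603

p₁ = P(outcome | exposed) = 93/1204 = 0.077243
p₀ = P(outcome | unexposed) = 27/880 = 0.030682
Under exogeneity and monotonicity, PN = (p₁ − p₀)/p₁.
PN = (0.077243 − 0.030682) / 0.077243 ≈ 0.6028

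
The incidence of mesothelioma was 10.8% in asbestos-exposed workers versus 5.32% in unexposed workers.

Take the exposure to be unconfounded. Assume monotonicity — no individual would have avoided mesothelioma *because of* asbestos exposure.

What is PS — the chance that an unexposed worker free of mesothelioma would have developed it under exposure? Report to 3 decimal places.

p₁ = 0.108, p₀ = 0.0532.
Under exogeneity and monotonicity, PS = (p₁ − p₀) / (1 − p₀).
PS = (0.108 − 0.0532) / (1 − 0.0532) = 0.0548 / 0.9468 ≈ 0.0579

PS ≈ 0.058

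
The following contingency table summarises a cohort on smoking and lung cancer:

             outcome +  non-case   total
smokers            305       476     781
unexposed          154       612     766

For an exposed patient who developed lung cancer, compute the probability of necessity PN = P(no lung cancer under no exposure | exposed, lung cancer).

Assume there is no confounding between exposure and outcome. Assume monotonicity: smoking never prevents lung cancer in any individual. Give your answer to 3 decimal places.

PN ≈ 0.485

p₁ = P(outcome | exposed) = 305/781 = 0.39052
p₀ = P(outcome | unexposed) = 154/766 = 0.20104
Under exogeneity and monotonicity, PN = (p₁ − p₀) / p₁.
PN = (0.39052 − 0.20104) / 0.39052 = 0.18948 / 0.39052 ≈ 0.4852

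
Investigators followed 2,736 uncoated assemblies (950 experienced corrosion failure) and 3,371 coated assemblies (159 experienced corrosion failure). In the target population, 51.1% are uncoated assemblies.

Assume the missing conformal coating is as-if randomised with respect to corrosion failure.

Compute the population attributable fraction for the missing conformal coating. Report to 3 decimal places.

PAF ≈ 0.765

p₁ = P(outcome | exposed) = 950/2736 = 0.34722
p₀ = P(outcome | unexposed) = 159/3371 = 0.047167
Overall risk P(Y=1) = π·p₁ + (1−π)·p₀ = 0.511×0.34722 + 0.489×0.047167 = 0.2005.
Under exogeneity, PAF = [P(Y=1) − p₀] / P(Y=1).
PAF = (0.2005 − 0.047167) / 0.2005 ≈ 0.7647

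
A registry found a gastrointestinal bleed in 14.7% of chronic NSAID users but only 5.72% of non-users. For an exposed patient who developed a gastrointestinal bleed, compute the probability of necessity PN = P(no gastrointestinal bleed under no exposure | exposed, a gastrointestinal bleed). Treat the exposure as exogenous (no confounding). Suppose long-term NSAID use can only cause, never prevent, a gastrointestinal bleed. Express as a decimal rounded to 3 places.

PN ≈ 0.611

p₁ = 0.147, p₀ = 0.0572.
Under exogeneity and monotonicity, PN = (p₁ − p₀) / p₁.
PN = (0.147 − 0.0572) / 0.147 = 0.0898 / 0.147 ≈ 0.6109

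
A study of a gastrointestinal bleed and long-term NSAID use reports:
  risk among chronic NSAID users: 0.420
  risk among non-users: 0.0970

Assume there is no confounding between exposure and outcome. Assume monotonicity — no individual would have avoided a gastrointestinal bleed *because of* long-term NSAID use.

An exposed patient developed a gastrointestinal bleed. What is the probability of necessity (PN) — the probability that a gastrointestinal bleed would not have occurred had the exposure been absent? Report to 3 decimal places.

PN ≈ 0.769

Let p₁ = 0.42, p₀ = 0.097.
Under exogeneity and monotonicity, PN = (p₁ − p₀) / p₁.
PN = (0.42 − 0.097) / 0.42 = 0.323 / 0.42 ≈ 0.7690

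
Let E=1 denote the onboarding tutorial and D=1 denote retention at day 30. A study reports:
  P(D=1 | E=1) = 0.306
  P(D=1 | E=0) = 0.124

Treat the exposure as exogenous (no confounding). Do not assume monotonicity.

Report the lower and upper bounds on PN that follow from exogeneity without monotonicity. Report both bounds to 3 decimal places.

0.595 ≤ PN ≤ 1.000

Let p₁ = 0.306, p₀ = 0.124.
Under exogeneity alone the bounds on PN are max{0,(p₁−p₀)/p₁} ≤ PN ≤ min{1,(1−p₀)/p₁}.
  lower = (p₁ − p₀)/p₁ = 0.182 / 0.306 ≈ 0.5948
  upper = min{1, (1 − p₀)/p₁} = 0.876 / 0.306 ≈ 2.8627 → capped at 1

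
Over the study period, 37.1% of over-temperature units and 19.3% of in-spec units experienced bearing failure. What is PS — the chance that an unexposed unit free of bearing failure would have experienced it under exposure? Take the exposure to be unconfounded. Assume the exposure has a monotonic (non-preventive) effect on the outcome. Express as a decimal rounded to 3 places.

PS ≈ 0.221

p₁ = 0.371, p₀ = 0.193.
Under exogeneity and monotonicity, PS = (p₁ − p₀) / (1 − p₀).
PS = (0.371 − 0.193) / (1 − 0.193) = 0.178 / 0.807 ≈ 0.2206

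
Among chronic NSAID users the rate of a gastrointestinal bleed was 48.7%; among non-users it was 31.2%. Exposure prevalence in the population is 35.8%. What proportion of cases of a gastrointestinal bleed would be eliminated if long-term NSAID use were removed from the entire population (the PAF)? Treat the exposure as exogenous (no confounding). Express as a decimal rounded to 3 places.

PAF ≈ 0.167

p₁ = 0.487, p₀ = 0.312.
Overall risk P(Y=1) = π·p₁ + (1−π)·p₀ = 0.358×0.487 + 0.642×0.312 = 0.37465.
Under exogeneity, PAF = [P(Y=1) − p₀] / P(Y=1).
PAF = (0.37465 − 0.312) / 0.37465 ≈ 0.1672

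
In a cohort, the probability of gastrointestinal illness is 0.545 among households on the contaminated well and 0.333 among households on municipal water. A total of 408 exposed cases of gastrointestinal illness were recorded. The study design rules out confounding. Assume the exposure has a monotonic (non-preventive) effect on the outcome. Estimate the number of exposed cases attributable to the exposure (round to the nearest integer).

about 159 cases

Let p₁ = 0.545, p₀ = 0.333.
PN = (p₁ − p₀)/p₁ = (0.545 − 0.333) / 0.545 ≈ 0.38899.
Attributable cases ≈ PN × (exposed cases) = 0.38899 × 408 ≈ 158.71.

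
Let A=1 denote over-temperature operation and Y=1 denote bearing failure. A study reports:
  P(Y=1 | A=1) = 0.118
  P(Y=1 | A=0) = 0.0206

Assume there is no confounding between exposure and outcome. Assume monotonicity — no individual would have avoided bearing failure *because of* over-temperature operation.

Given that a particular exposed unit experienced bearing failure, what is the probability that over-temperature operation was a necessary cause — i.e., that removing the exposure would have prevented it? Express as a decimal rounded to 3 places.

Let p₁ = 0.118, p₀ = 0.0206.
Under exogeneity and monotonicity, PN = (p₁ − p₀) / p₁.
PN = (0.118 − 0.0206) / 0.118 = 0.0974 / 0.118 ≈ 0.8254

PN ≈ 0.825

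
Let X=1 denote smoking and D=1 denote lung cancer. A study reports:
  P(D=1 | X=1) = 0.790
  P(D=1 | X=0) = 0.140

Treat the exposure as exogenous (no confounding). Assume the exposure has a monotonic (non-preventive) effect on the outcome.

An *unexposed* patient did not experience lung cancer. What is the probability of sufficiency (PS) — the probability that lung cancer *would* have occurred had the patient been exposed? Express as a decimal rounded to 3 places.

Let p₁ = 0.79, p₀ = 0.14.
Under exogeneity and monotonicity, PS = (p₁ − p₀) / (1 − p₀).
PS = (0.79 − 0.14) / (1 − 0.14) = 0.65 / 0.86 ≈ 0.7558

PS ≈ 0.756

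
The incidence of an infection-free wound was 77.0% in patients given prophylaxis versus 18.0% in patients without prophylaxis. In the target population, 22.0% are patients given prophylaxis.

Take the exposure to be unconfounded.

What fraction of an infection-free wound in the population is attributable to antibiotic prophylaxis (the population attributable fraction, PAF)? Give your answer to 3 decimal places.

PAF ≈ 0.419

p₁ = 0.77, p₀ = 0.18.
Overall risk P(Y=1) = π·p₁ + (1−π)·p₀ = 0.22×0.77 + 0.78×0.18 = 0.3098.
Under exogeneity, PAF = [P(Y=1) − p₀] / P(Y=1).
PAF = (0.3098 − 0.18) / 0.3098 ≈ 0.4190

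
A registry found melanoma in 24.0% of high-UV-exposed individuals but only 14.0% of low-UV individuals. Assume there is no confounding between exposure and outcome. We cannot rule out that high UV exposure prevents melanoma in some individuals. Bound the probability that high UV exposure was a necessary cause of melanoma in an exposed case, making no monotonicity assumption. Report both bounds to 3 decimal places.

0.417 ≤ PN ≤ 1.000

p₁ = 0.24, p₀ = 0.14.
Under exogeneity alone the bounds on PN are max{0,(p₁−p₀)/p₁} ≤ PN ≤ min{1,(1−p₀)/p₁}.
  lower = (p₁ − p₀)/p₁ = 0.1 / 0.24 ≈ 0.4167
  upper = min{1, (1 − p₀)/p₁} = 0.86 / 0.24 ≈ 3.5833 → capped at 1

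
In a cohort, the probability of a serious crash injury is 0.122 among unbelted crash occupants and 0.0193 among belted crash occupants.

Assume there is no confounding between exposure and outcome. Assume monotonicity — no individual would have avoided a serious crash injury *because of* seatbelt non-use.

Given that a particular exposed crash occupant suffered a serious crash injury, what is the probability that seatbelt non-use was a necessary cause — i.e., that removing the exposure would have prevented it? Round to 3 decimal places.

PN ≈ 0.842

Let p₁ = 0.122, p₀ = 0.0193.
Under exogeneity and monotonicity, PN = (p₁ − p₀) / p₁.
PN = (0.122 − 0.0193) / 0.122 = 0.1027 / 0.122 ≈ 0.8418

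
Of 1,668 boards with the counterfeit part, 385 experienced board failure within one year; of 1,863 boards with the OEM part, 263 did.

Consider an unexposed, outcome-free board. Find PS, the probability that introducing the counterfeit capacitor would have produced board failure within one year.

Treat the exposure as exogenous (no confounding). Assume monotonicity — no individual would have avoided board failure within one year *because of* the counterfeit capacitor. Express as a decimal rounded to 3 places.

PS ≈ 0.104

p₁ = P(outcome | exposed) = 385/1668 = 0.23082
p₀ = P(outcome | unexposed) = 263/1863 = 0.14117
Under exogeneity and monotonicity, PS = (p₁ − p₀) / (1 − p₀).
PS = (0.23082 − 0.14117) / (1 − 0.14117) = 0.089645 / 0.85883 ≈ 0.1044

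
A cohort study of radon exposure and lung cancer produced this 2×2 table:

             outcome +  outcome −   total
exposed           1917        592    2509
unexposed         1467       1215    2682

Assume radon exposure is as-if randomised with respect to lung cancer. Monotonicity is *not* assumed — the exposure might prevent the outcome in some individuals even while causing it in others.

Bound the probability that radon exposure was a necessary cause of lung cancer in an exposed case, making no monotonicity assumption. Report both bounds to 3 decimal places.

p₁ = P(outcome | exposed) = 1917/2509 = 0.76405
p₀ = P(outcome | unexposed) = 1467/2682 = 0.54698
Under exogeneity alone the bounds on PN are max{0,(p₁−p₀)/p₁} ≤ PN ≤ min{1,(1−p₀)/p₁}.
  lower = (p₁ − p₀)/p₁ = 0.21707 / 0.76405 ≈ 0.2841
  upper = min{1, (1 − p₀)/p₁} = 0.45302 / 0.76405 ≈ 0.5929

0.284 ≤ PN ≤ 0.593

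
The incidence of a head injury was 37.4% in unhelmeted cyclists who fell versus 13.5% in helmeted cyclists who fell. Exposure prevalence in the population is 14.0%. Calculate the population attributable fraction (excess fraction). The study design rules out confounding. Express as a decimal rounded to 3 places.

PAF ≈ 0.199

p₁ = 0.374, p₀ = 0.135.
Overall risk P(Y=1) = π·p₁ + (1−π)·p₀ = 0.14×0.374 + 0.86×0.135 = 0.16846.
Under exogeneity, PAF = [P(Y=1) − p₀] / P(Y=1).
PAF = (0.16846 − 0.135) / 0.16846 ≈ 0.1986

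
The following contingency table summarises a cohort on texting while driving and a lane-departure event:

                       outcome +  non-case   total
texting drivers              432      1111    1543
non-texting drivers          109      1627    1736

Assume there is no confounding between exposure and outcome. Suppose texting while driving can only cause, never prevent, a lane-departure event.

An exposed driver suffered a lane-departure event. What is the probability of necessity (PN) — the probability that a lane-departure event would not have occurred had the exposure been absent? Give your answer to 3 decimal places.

p₁ = P(outcome | exposed) = 432/1543 = 0.27997
p₀ = P(outcome | unexposed) = 109/1736 = 0.062788
Under exogeneity and monotonicity, PN = (p₁ − p₀) / p₁.
PN = (0.27997 − 0.062788) / 0.27997 = 0.21719 / 0.27997 ≈ 0.7757

PN ≈ 0.776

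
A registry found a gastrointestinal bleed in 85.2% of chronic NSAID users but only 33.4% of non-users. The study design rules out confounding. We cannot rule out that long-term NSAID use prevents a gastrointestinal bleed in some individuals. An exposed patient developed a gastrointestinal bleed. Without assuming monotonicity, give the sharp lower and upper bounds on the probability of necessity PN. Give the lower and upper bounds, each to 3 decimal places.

p₁ = 0.852, p₀ = 0.334.
Under exogeneity alone the bounds on PN are max{0,(p₁−p₀)/p₁} ≤ PN ≤ min{1,(1−p₀)/p₁}.
  lower = (p₁ − p₀)/p₁ = 0.518 / 0.852 ≈ 0.6080
  upper = min{1, (1 − p₀)/p₁} = 0.666 / 0.852 ≈ 0.7817

0.608 ≤ PN ≤ 0.782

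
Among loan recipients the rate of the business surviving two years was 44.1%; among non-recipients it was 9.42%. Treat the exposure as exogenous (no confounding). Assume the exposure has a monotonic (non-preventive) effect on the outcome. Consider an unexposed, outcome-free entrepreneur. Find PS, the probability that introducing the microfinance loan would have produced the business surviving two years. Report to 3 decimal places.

PS ≈ 0.383

p₁ = 0.441, p₀ = 0.0942.
Under exogeneity and monotonicity, PS = (p₁ − p₀) / (1 − p₀).
PS = (0.441 − 0.0942) / (1 − 0.0942) = 0.3468 / 0.9058 ≈ 0.3829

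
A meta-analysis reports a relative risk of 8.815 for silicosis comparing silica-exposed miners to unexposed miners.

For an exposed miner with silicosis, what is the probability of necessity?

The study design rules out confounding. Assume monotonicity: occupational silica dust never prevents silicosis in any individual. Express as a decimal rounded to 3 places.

Under exogeneity and monotonicity, PN = (RR − 1) / RR = 1 − 1/RR.
PN = (8.815 − 1) / 8.815 = 7.815 / 8.815 ≈ 0.8866

PN ≈ 0.887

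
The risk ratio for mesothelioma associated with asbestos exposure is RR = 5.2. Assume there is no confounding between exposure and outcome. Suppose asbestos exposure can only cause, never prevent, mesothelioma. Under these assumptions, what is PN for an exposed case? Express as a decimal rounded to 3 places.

Under exogeneity and monotonicity, PN = (RR − 1) / RR = 1 − 1/RR.
PN = (5.2 − 1) / 5.2 = 4.2 / 5.2 ≈ 0.8077

PN ≈ 0.808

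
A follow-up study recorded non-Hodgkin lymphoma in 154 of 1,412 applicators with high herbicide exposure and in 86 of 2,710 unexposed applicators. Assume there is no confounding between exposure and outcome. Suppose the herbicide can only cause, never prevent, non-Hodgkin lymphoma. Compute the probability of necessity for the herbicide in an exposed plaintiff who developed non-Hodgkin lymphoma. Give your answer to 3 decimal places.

p₁ = P(outcome | exposed) = 154/1412 = 0.10907
p₀ = P(outcome | unexposed) = 86/2710 = 0.031734
Under exogeneity and monotonicity, PN = (p₁ − p₀) / p₁.
PN = (0.10907 − 0.031734) / 0.10907 = 0.077331 / 0.10907 ≈ 0.7090

PN ≈ 0.709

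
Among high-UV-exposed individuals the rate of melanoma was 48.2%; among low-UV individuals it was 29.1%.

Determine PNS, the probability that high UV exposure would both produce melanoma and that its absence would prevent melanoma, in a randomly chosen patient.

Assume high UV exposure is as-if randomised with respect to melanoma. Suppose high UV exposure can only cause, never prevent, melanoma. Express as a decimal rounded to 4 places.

p₁ = 0.482, p₀ = 0.291.
Under exogeneity and monotonicity, PNS = p₁ − p₀.
PNS = 0.482 − 0.291 = 0.191

PNS ≈ 0.1910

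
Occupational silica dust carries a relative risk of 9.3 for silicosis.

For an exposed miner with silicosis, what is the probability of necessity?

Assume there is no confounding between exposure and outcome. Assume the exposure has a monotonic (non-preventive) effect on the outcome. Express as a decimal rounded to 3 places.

PN ≈ 0.892

Under exogeneity and monotonicity, PN = (RR − 1) / RR = 1 − 1/RR.
PN = (9.3 − 1) / 9.3 = 8.3 / 9.3 ≈ 0.8925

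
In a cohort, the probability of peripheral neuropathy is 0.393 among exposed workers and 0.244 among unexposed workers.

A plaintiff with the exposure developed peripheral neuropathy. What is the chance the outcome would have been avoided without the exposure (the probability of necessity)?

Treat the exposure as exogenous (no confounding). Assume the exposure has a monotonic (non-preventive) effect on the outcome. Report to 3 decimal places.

PN ≈ 0.379

Let p₁ = 0.393, p₀ = 0.244.
Under exogeneity and monotonicity, PN = (p₁ − p₀) / p₁.
PN = (0.393 − 0.244) / 0.393 = 0.149 / 0.393 ≈ 0.3791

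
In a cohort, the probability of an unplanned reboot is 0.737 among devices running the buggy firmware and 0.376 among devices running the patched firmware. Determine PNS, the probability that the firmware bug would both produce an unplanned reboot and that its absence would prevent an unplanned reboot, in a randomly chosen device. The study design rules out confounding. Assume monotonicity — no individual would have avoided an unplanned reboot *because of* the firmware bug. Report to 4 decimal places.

PNS ≈ 0.3610

Let p₁ = 0.737, p₀ = 0.376.
Under exogeneity and monotonicity, PNS = p₁ − p₀.
PNS = 0.737 − 0.376 = 0.361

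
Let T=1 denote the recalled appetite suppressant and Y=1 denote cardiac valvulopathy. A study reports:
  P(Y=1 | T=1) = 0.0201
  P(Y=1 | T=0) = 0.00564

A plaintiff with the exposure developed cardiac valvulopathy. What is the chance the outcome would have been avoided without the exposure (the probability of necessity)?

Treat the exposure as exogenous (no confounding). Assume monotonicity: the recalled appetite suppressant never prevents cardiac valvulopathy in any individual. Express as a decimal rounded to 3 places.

Let p₁ = 0.0201, p₀ = 0.00564.
Under exogeneity and monotonicity, PN = (p₁ − p₀) / p₁.
PN = (0.0201 − 0.00564) / 0.0201 = 0.01446 / 0.0201 ≈ 0.7194

PN ≈ 0.719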